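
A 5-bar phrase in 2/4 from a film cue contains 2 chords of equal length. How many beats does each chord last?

5 bars × 2 beats/bar = 10 beats total.
10 beats ÷ 2 chords = 5 beats per chord.

5 beats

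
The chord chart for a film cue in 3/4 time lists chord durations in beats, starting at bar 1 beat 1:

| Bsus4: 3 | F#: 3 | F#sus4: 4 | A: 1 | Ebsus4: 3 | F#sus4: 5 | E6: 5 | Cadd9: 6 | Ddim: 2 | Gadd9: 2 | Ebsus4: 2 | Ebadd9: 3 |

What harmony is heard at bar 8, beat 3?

Beat 3 of bar 8 is beat (8−1)×3 + 3 = 24 overall.
Running totals: Bsus4 ends at 3, F# ends at 6, F#sus4 ends at 10, A ends at 11, Ebsus4 ends at 14, F#sus4 ends at 19, E6 ends at 24.
Beat 24 falls within E6.

E6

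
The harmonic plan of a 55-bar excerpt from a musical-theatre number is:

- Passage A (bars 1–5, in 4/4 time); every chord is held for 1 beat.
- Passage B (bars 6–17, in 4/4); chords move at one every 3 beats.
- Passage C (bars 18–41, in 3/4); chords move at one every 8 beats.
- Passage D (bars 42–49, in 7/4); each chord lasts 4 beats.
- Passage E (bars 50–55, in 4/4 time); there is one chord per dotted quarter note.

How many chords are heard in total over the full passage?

A has 20 beats and chords last 1 each, so 20 chords.
B has 48 beats and chords last 3 each, so 16 chords.
C has 72 beats and chords last 8 each, so 9 chords.
D has 56 beats and chords last 4 each, so 14 chords.
E has 24 beats and chords last 1.5 each, so 16 chords.
Total: 20 + 16 + 9 + 14 + 16 = 75.

75 chords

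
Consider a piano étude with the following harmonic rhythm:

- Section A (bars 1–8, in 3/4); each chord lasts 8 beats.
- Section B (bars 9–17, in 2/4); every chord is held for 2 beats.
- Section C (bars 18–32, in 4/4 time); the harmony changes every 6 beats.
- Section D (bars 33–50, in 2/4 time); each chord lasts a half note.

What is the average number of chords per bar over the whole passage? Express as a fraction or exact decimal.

0.8 chords per bar

A: 8 × 3 = 24 beats ÷ 8 = 3 chords.
B: 9 × 2 = 18 beats ÷ 2 = 9 chords.
C: 15 × 4 = 60 beats ÷ 6 = 10 chords.
D: 18 × 2 = 36 beats ÷ 2 = 18 chords.
Overall: 40 chords over 50 bars → 40/50 = 0.8 chords per bar.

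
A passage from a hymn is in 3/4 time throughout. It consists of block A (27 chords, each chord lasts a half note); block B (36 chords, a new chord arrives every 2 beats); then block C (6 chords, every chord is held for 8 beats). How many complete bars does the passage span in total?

A: 27 × 2 = 54 beats = 18 bars.
B: 36 × 2 = 72 beats = 24 bars.
C: 6 × 8 = 48 beats = 16 bars.
Total: 18 + 24 + 16 = 58 bars.

58 bars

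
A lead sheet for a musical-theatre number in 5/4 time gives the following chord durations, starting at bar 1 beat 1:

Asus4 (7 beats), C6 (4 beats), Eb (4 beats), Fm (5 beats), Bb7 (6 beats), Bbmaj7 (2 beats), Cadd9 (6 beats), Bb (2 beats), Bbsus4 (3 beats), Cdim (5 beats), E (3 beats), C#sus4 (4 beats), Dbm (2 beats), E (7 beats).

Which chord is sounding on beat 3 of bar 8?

Beat 3 of bar 8 is beat (8−1)×5 + 3 = 38 overall.
Running totals: Asus4 ends at 7, C6 ends at 11, Eb ends at 15, Fm ends at 20, Bb7 ends at 26, Bbmaj7 ends at 28, Cadd9 ends at 34, Bb ends at 36, Bbsus4 ends at 39.
Beat 38 falls within Bbsus4.

Bbsus4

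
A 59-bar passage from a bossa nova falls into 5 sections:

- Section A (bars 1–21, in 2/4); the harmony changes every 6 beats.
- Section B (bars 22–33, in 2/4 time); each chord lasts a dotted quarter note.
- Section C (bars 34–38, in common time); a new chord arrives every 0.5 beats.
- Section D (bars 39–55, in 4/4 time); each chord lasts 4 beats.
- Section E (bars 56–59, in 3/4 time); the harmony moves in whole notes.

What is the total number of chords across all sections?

83 chords

A: 21 bars × 2 beats = 42 beats; 6 beats/chord → 7 chords.
B: 12 bars × 2 beats = 24 beats; 1.5 beats/chord → 16 chords.
C: 5 bars × 4 beats = 20 beats; 0.5 beats/chord → 40 chords.
D: 17 bars × 4 beats = 68 beats; 4 beats/chord → 17 chords.
E: 4 bars × 3 beats = 12 beats; 4 beats/chord → 3 chords.
Total: 7 + 16 + 40 + 17 + 3 = 83.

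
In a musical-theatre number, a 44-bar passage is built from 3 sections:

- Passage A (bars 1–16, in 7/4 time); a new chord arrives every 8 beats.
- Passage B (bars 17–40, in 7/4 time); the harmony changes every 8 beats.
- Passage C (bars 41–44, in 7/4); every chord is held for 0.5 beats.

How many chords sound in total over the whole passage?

A has 112 beats and chords last 8 each, so 14 chords.
B has 168 beats and chords last 8 each, so 21 chords.
C has 28 beats and chords last 0.5 each, so 56 chords.
Total: 14 + 21 + 56 = 91.

91 chords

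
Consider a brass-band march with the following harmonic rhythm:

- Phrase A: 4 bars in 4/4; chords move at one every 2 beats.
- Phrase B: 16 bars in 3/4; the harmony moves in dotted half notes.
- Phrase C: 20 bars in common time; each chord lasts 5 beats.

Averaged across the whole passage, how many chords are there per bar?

1 chords per bar

A: 4 × 4 = 16 beats ÷ 2 = 8 chords.
B: 16 × 3 = 48 beats ÷ 3 = 16 chords.
C: 20 × 4 = 80 beats ÷ 5 = 16 chords.
Overall: 40 chords over 40 bars → 40/40 = 1 chords per bar.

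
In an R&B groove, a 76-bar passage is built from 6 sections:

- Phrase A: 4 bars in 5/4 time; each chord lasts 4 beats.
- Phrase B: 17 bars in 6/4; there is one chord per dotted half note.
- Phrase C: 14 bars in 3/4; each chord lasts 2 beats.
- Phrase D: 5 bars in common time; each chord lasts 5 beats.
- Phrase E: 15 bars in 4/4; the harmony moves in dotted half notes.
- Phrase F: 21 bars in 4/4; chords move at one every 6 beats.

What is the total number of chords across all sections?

A: 4·5 = 20 beats, 20/4 = 5 chords.
B: 17·6 = 102 beats, 102/3 = 34 chords.
C: 14·3 = 42 beats, 42/2 = 21 chords.
D: 5·4 = 20 beats, 20/5 = 4 chords.
E: 15·4 = 60 beats, 60/3 = 20 chords.
F: 21·4 = 84 beats, 84/6 = 14 chords.
Total: 5 + 34 + 21 + 4 + 20 + 14 = 98.

98 chords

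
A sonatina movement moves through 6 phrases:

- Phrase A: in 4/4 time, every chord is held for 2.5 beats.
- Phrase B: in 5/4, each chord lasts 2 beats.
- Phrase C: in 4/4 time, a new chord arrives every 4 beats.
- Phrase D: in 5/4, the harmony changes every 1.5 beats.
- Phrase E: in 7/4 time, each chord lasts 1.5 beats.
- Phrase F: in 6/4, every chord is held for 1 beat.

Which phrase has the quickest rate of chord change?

A: 4/2.5 = 1.6 chords/bar.
B: 5/2 = 2.5 chords/bar.
C: 4/4 = 1 chord/bar.
D: 5/1.5 = 10/3 chords/bar.
E: 7/1.5 = 14/3 chords/bar.
F: 6/1 = 6 chords/bar.
Fastest is F at 6 chords/bar.

Phrase F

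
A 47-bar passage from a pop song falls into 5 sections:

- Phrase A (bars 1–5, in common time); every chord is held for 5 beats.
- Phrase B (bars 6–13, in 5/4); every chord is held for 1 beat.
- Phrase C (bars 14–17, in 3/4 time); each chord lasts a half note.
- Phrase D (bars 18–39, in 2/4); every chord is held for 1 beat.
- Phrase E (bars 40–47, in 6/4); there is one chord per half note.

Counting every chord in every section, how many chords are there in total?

118 chords

A: 5·4 = 20 beats, 20/5 = 4 chords.
B: 8·5 = 40 beats, 40/1 = 40 chords.
C: 4·3 = 12 beats, 12/2 = 6 chords.
D: 22·2 = 44 beats, 44/1 = 44 chords.
E: 8·6 = 48 beats, 48/2 = 24 chords.
Total: 4 + 40 + 6 + 44 + 24 = 118.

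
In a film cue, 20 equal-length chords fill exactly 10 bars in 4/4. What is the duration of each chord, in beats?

2 beats

10 bars × 4 beats/bar = 40 beats total.
40 beats ÷ 20 chords = 2 beats per chord.
(That is a half note.)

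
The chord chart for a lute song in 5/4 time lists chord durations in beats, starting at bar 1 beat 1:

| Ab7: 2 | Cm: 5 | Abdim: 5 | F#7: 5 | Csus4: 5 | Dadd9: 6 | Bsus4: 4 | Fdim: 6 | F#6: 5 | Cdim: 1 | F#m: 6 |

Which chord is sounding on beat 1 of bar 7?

Bsus4

Beat 1 of bar 7 is beat (7−1)×5 + 1 = 31 overall.
Running totals: Ab7 ends at 2, Cm ends at 7, Abdim ends at 12, F#7 ends at 17, Csus4 ends at 22, Dadd9 ends at 28, Bsus4 ends at 32.
Beat 31 falls within Bsus4.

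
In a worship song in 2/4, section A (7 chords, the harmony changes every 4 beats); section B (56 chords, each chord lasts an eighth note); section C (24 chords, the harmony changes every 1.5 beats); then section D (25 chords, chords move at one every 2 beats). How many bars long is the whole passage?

71 bars

A: 7 × 4 = 28 beats = 14 bars.
B: 56 × 0.5 = 28 beats = 14 bars.
C: 24 × 1.5 = 36 beats = 18 bars.
D: 25 × 2 = 50 beats = 25 bars.
Total: 14 + 14 + 18 + 25 = 71 bars.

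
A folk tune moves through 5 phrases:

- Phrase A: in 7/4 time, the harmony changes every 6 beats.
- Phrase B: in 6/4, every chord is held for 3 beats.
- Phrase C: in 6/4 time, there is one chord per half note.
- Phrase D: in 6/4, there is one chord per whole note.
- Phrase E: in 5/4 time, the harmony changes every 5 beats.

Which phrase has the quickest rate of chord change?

Phrase C

A: each chord is 6 beats in 7/4, so 7/6 per bar.
B: each chord is 3 beats in 6/4, so 2 per bar.
C: each chord is 2 beats in 6/4, so 3 per bar.
D: each chord is 4 beats in 6/4, so 1.5 per bar.
E: each chord is 5 beats in 5/4, so 1 per bar.
Fastest is C at 3 chords/bar.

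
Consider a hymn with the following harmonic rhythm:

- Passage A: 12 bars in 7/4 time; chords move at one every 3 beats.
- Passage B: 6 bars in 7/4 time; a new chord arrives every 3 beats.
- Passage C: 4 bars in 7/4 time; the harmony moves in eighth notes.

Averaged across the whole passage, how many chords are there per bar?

49/11 chords per bar

A: 12 × 7 = 84 beats ÷ 3 = 28 chords.
B: 6 × 7 = 42 beats ÷ 3 = 14 chords.
C: 4 × 7 = 28 beats ÷ 0.5 = 56 chords.
Overall: 98 chords over 22 bars → 98/22 = 49/11 chords per bar.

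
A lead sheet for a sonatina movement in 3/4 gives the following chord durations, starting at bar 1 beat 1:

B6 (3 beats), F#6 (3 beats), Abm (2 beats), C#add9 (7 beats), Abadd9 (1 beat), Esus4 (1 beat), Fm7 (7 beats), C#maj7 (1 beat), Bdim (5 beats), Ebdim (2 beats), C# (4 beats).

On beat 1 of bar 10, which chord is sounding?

Bdim

Beat 1 of bar 10 is beat (10−1)×3 + 1 = 28 overall.
Running totals: B6 ends at 3, F#6 ends at 6, Abm ends at 8, C#add9 ends at 15, Abadd9 ends at 16, Esus4 ends at 17, Fm7 ends at 24, C#maj7 ends at 25, Bdim ends at 30.
Beat 28 falls within Bdim.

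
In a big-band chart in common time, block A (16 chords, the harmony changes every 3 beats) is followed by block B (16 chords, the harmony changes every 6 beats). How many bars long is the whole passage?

36 bars

A: 16 × 3 = 48 beats = 12 bars.
B: 16 × 6 = 96 beats = 24 bars.
Total: 12 + 24 = 36 bars.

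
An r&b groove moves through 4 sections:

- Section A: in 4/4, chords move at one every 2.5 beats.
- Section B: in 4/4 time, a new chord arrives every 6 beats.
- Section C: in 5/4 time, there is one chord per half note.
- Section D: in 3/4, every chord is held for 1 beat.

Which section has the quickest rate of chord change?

Section D

A: 4 beats/bar ÷ 2.5 beats/chord = 1.6 chords/bar.
B: 4 beats/bar ÷ 6 beats/chord = 2/3 chords/bar.
C: 5 beats/bar ÷ 2 beats/chord = 2.5 chords/bar.
D: 3 beats/bar ÷ 1 beat/chord = 3 chords/bar.
Fastest is D at 3 chords/bar.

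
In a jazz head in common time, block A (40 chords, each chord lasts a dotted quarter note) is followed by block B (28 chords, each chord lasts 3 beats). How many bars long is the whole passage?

36 bars

A: 40 × 1.5 = 60 beats = 15 bars.
B: 28 × 3 = 84 beats = 21 bars.
Total: 15 + 21 = 36 bars.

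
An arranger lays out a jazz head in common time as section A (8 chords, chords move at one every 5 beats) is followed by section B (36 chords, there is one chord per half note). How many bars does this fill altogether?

A: 8 × 5 = 40 beats = 10 bars.
B: 36 × 2 = 72 beats = 18 bars.
Total: 10 + 18 = 28 bars.

28 bars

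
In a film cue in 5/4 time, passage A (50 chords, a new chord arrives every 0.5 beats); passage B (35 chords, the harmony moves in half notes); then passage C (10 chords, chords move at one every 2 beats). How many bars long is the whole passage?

23 bars

A: 50 × 0.5 = 25 beats = 5 bars.
B: 35 × 2 = 70 beats = 14 bars.
C: 10 × 2 = 20 beats = 4 bars.
Total: 5 + 14 + 4 = 23 bars.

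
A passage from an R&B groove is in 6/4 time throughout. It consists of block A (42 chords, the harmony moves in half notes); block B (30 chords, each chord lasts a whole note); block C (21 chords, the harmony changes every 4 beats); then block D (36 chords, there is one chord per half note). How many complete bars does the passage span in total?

A: 42 × 2 = 84 beats = 14 bars.
B: 30 × 4 = 120 beats = 20 bars.
C: 21 × 4 = 84 beats = 14 bars.
D: 36 × 2 = 72 beats = 12 bars.
Total: 14 + 20 + 14 + 12 = 60 bars.

60 bars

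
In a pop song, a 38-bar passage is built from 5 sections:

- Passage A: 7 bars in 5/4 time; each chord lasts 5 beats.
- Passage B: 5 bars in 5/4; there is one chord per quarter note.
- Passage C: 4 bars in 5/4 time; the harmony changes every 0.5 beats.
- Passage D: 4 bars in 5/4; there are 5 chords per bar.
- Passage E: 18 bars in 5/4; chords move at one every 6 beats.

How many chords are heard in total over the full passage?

107 chords

A: 7 bars × 5 beats = 35 beats; 5 beats/chord → 7 chords.
B: 5 bars × 5 beats = 25 beats; 1 beat/chord → 25 chords.
C: 4 bars × 5 beats = 20 beats; 0.5 beats/chord → 40 chords.
D: 4 bars × 5 beats = 20 beats; 1 beat/chord → 20 chords.
E: 18 bars × 5 beats = 90 beats; 6 beats/chord → 15 chords.
Total: 7 + 25 + 40 + 20 + 15 = 107.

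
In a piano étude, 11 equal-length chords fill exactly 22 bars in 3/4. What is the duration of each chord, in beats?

22 bars × 3 beats/bar = 66 beats total.
66 beats ÷ 11 chords = 6 beats per chord.

6 beats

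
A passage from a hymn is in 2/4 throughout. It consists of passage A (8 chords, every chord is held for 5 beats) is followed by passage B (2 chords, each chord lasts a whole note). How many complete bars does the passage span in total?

24 bars

A: 8 × 5 = 40 beats = 20 bars.
B: 2 × 4 = 8 beats = 4 bars.
Total: 20 + 4 = 24 bars.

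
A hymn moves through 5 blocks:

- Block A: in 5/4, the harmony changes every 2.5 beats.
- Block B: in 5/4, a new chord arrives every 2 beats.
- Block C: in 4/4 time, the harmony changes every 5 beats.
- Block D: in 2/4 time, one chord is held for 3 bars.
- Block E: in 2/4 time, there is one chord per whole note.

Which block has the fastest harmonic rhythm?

A: 5/2.5 = 2 chords/bar.
B: 5/2 = 2.5 chords/bar.
C: 4/5 = 0.8 chords/bar.
D: 2/6 = 1/3 chords/bar.
E: 2/4 = 0.5 chords/bar.
Fastest is B at 2.5 chords/bar.

Block B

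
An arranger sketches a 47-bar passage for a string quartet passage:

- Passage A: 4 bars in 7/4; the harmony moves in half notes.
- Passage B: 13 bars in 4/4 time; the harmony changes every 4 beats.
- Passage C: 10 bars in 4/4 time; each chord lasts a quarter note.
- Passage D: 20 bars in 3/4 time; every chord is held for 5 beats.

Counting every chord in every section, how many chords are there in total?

A: 4 bars × 7 beats = 28 beats; 2 beats/chord → 14 chords.
B: 13 bars × 4 beats = 52 beats; 4 beats/chord → 13 chords.
C: 10 bars × 4 beats = 40 beats; 1 beat/chord → 40 chords.
D: 20 bars × 3 beats = 60 beats; 5 beats/chord → 12 chords.
Total: 14 + 13 + 40 + 12 = 79.

79 chords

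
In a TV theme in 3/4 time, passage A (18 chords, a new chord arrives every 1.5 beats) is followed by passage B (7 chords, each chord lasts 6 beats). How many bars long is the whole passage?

A: 18 × 1.5 = 27 beats = 9 bars.
B: 7 × 6 = 42 beats = 14 bars.
Total: 9 + 14 = 23 bars.

23 bars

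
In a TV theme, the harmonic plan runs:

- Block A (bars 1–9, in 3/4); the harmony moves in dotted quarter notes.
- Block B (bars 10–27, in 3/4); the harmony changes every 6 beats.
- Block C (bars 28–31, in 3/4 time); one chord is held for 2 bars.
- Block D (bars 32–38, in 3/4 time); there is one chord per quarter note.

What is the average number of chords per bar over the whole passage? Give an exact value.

25/19 chords per bar

A: 9 × 3 = 27 beats ÷ 1.5 = 18 chords.
B: 18 × 3 = 54 beats ÷ 6 = 9 chords.
C: 4 × 3 = 12 beats ÷ 6 = 2 chords.
D: 7 × 3 = 21 beats ÷ 1 = 21 chords.
Overall: 50 chords over 38 bars → 50/38 = 25/19 chords per bar.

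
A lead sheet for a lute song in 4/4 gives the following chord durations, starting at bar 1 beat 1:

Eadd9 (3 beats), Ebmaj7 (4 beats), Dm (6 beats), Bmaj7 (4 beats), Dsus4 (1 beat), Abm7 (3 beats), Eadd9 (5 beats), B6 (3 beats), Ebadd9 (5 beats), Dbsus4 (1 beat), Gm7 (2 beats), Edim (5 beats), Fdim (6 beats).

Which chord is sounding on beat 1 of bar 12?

Beat 1 of bar 12 is beat (12−1)×4 + 1 = 45 overall.
Running totals: Eadd9 ends at 3, Ebmaj7 ends at 7, Dm ends at 13, Bmaj7 ends at 17, Dsus4 ends at 18, Abm7 ends at 21, Eadd9 ends at 26, B6 ends at 29, Ebadd9 ends at 34, Dbsus4 ends at 35, Gm7 ends at 37, Edim ends at 42, Fdim ends at 48.
Beat 45 falls within Fdim.

Fdim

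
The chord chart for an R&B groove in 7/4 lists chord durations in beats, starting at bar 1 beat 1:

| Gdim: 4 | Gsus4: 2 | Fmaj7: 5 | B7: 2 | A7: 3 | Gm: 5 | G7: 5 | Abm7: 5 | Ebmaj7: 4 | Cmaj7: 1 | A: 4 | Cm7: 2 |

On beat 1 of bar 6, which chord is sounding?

Beat 1 of bar 6 is beat (6−1)×7 + 1 = 36 overall.
Running totals: Gdim ends at 4, Gsus4 ends at 6, Fmaj7 ends at 11, B7 ends at 13, A7 ends at 16, Gm ends at 21, G7 ends at 26, Abm7 ends at 31, Ebmaj7 ends at 35, Cmaj7 ends at 36.
Beat 36 falls within Cmaj7.

Cmaj7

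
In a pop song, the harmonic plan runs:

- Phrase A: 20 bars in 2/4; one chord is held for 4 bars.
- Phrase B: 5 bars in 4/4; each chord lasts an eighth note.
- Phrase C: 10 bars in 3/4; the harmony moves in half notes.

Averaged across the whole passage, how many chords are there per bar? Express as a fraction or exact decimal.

12/7 chords per bar

A: 20 × 2 = 40 beats ÷ 8 = 5 chords.
B: 5 × 4 = 20 beats ÷ 0.5 = 40 chords.
C: 10 × 3 = 30 beats ÷ 2 = 15 chords.
Overall: 60 chords over 35 bars → 60/35 = 12/7 chords per bar.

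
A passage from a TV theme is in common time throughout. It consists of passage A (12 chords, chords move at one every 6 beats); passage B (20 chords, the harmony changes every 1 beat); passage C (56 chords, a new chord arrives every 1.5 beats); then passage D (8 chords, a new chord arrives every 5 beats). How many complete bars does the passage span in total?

A: 12 × 6 = 72 beats = 18 bars.
B: 20 × 1 = 20 beats = 5 bars.
C: 56 × 1.5 = 84 beats = 21 bars.
D: 8 × 5 = 40 beats = 10 bars.
Total: 18 + 5 + 21 + 10 = 54 bars.

54 bars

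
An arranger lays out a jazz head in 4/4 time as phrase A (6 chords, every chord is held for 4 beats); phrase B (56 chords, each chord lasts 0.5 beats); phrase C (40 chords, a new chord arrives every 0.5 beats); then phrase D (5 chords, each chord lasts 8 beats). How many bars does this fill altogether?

28 bars

A: 6 × 4 = 24 beats = 6 bars.
B: 56 × 0.5 = 28 beats = 7 bars.
C: 40 × 0.5 = 20 beats = 5 bars.
D: 5 × 8 = 40 beats = 10 bars.
Total: 6 + 7 + 5 + 10 = 28 bars.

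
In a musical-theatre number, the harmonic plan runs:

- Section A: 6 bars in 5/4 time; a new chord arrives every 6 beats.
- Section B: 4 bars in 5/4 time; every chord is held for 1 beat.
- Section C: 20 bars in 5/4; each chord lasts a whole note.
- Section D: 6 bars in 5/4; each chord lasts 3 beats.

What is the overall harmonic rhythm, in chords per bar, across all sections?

5/3 chords per bar

A: 6 × 5 = 30 beats ÷ 6 = 5 chords.
B: 4 × 5 = 20 beats ÷ 1 = 20 chords.
C: 20 × 5 = 100 beats ÷ 4 = 25 chords.
D: 6 × 5 = 30 beats ÷ 3 = 10 chords.
Overall: 60 chords over 36 bars → 60/36 = 5/3 chords per bar.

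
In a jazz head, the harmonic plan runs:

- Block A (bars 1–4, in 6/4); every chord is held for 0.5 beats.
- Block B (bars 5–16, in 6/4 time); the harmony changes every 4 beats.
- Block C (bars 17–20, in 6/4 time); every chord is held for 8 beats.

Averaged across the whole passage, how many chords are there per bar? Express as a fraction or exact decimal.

3.45 chords per bar

A: 4 bars of 6 beats is 24 beats; at 0.5 beats each that's 48 chords.
B: 12 bars of 6 beats is 72 beats; at 4 beats each that's 18 chords.
C: 4 bars of 6 beats is 24 beats; at 8 beats each that's 3 chords.
Overall: 69 chords over 20 bars → 69/20 = 3.45 chords per bar.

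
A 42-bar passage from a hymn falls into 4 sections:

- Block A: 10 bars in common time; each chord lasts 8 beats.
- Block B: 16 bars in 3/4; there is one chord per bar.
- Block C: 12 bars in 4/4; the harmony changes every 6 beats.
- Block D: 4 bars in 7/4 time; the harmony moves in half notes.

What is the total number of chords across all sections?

A: 10 bars × 4 beats = 40 beats; 8 beats/chord → 5 chords.
B: 16 bars × 3 beats = 48 beats; 3 beats/chord → 16 chords.
C: 12 bars × 4 beats = 48 beats; 6 beats/chord → 8 chords.
D: 4 bars × 7 beats = 28 beats; 2 beats/chord → 14 chords.
Total: 5 + 16 + 8 + 14 = 43.

43 chords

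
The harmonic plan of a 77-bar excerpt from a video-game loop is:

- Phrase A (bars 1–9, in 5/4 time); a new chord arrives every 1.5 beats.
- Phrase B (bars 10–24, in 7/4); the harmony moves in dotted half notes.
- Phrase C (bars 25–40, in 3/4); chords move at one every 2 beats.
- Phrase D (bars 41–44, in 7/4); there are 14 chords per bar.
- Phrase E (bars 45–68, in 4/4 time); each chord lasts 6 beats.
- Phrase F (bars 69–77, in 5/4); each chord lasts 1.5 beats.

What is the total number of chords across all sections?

191 chords

A: 9 bars × 5 beats = 45 beats; 1.5 beats/chord → 30 chords.
B: 15 bars × 7 beats = 105 beats; 3 beats/chord → 35 chords.
C: 16 bars × 3 beats = 48 beats; 2 beats/chord → 24 chords.
D: 4 bars × 7 beats = 28 beats; 0.5 beats/chord → 56 chords.
E: 24 bars × 4 beats = 96 beats; 6 beats/chord → 16 chords.
F: 9 bars × 5 beats = 45 beats; 1.5 beats/chord → 30 chords.
Total: 30 + 35 + 24 + 56 + 16 + 30 = 191.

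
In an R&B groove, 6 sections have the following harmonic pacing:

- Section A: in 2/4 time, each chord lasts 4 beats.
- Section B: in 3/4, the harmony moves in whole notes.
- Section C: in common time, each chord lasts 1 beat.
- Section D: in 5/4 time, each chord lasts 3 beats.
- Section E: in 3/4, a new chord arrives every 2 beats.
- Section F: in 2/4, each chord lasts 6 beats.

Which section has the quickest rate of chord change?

Section C

A: 2/4 = 0.5 chords/bar.
B: 3/4 = 0.75 chords/bar.
C: 4/1 = 4 chords/bar.
D: 5/3 = 5/3 chords/bar.
E: 3/2 = 1.5 chords/bar.
F: 2/6 = 1/3 chords/bar.
Fastest is C at 4 chords/bar.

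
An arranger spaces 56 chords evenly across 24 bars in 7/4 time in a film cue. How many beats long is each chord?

24 bars × 7 beats/bar = 168 beats total.
168 beats ÷ 56 chords = 3 beats per chord.
(That is a dotted half note.)

3 beats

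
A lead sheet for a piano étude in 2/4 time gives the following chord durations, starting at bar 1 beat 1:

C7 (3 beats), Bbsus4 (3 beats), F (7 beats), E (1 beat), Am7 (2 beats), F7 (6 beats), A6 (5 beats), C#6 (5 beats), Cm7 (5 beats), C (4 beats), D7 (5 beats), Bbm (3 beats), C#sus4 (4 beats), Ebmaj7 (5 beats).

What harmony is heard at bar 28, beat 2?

Ebmaj7

Beat 2 of bar 28 is beat (28−1)×2 + 2 = 56 overall.
Running totals: C7 ends at 3, Bbsus4 ends at 6, F ends at 13, E ends at 14, Am7 ends at 16, F7 ends at 22, A6 ends at 27, C#6 ends at 32, Cm7 ends at 37, C ends at 41, D7 ends at 46, Bbm ends at 49, C#sus4 ends at 53, Ebmaj7 ends at 58.
Beat 56 falls within Ebmaj7.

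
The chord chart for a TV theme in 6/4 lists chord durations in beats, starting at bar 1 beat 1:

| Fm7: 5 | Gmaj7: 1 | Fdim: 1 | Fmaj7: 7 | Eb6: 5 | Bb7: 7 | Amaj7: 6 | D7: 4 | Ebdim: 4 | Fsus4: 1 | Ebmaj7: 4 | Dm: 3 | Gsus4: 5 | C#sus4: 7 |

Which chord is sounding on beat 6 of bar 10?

Beat 6 of bar 10 is beat (10−1)×6 + 6 = 60 overall.
Running totals: Fm7 ends at 5, Gmaj7 ends at 6, Fdim ends at 7, Fmaj7 ends at 14, Eb6 ends at 19, Bb7 ends at 26, Amaj7 ends at 32, D7 ends at 36, Ebdim ends at 40, Fsus4 ends at 41, Ebmaj7 ends at 45, Dm ends at 48, Gsus4 ends at 53, C#sus4 ends at 60.
Beat 60 falls within C#sus4.

C#sus4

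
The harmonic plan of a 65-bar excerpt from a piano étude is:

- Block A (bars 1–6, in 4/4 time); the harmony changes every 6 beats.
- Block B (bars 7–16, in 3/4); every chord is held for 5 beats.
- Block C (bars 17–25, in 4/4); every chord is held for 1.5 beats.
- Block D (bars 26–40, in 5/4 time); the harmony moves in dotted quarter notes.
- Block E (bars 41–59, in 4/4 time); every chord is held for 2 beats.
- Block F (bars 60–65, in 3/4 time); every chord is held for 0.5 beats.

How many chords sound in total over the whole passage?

158 chords

A: 6·4 = 24 beats, 24/6 = 4 chords.
B: 10·3 = 30 beats, 30/5 = 6 chords.
C: 9·4 = 36 beats, 36/1.5 = 24 chords.
D: 15·5 = 75 beats, 75/1.5 = 50 chords.
E: 19·4 = 76 beats, 76/2 = 38 chords.
F: 6·3 = 18 beats, 18/0.5 = 36 chords.
Total: 4 + 6 + 24 + 50 + 38 + 36 = 158.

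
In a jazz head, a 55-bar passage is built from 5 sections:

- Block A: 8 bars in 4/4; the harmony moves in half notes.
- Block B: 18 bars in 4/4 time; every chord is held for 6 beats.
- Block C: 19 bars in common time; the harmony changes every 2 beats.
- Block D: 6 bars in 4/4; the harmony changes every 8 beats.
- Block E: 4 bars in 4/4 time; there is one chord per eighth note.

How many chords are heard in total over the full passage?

A: 8 bars × 4 beats = 32 beats; 2 beats/chord → 16 chords.
B: 18 bars × 4 beats = 72 beats; 6 beats/chord → 12 chords.
C: 19 bars × 4 beats = 76 beats; 2 beats/chord → 38 chords.
D: 6 bars × 4 beats = 24 beats; 8 beats/chord → 3 chords.
E: 4 bars × 4 beats = 16 beats; 0.5 beats/chord → 32 chords.
Total: 16 + 12 + 38 + 3 + 32 = 101.

101 chords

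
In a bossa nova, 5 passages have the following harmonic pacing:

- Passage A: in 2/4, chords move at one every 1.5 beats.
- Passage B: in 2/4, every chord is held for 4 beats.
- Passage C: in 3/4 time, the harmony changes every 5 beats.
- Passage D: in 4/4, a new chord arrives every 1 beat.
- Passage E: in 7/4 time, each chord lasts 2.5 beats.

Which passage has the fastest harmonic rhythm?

Passage D

A: each chord is 1.5 beats in 2/4, so 4/3 per bar.
B: each chord is 4 beats in 2/4, so 0.5 per bar.
C: each chord is 5 beats in 3/4, so 0.6 per bar.
D: each chord is 1 beat in 4/4, so 4 per bar.
E: each chord is 2.5 beats in 7/4, so 2.8 per bar.
Fastest is D at 4 chords/bar.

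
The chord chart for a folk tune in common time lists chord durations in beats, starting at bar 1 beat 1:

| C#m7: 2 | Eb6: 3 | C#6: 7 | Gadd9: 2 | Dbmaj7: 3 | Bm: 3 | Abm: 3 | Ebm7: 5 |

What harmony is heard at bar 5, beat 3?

Bm

Beat 3 of bar 5 is beat (5−1)×4 + 3 = 19 overall.
Running totals: C#m7 ends at 2, Eb6 ends at 5, C#6 ends at 12, Gadd9 ends at 14, Dbmaj7 ends at 17, Bm ends at 20.
Beat 19 falls within Bm.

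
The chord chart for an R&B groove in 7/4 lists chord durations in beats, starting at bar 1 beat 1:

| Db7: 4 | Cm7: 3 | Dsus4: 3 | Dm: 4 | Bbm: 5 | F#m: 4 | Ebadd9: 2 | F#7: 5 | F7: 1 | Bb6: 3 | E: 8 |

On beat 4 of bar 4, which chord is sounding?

Beat 4 of bar 4 is beat (4−1)×7 + 4 = 25 overall.
Running totals: Db7 ends at 4, Cm7 ends at 7, Dsus4 ends at 10, Dm ends at 14, Bbm ends at 19, F#m ends at 23, Ebadd9 ends at 25.
Beat 25 falls within Ebadd9.

Ebadd9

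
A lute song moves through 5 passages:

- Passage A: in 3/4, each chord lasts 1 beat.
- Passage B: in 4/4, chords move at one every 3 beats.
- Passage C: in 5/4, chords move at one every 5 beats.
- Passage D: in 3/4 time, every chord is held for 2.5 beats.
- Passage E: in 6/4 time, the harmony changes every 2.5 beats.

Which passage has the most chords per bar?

A: 3/1 = 3 chords/bar.
B: 4/3 = 4/3 chords/bar.
C: 5/5 = 1 chord/bar.
D: 3/2.5 = 1.2 chords/bar.
E: 6/2.5 = 2.4 chords/bar.
Fastest is A at 3 chords/bar.

Passage A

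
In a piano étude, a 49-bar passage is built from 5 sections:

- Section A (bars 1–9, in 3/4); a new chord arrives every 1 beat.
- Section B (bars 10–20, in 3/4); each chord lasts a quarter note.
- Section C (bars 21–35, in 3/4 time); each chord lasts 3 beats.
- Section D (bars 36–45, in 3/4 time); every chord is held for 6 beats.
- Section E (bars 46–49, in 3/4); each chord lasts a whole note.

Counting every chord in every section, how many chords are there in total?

83 chords

A: 9 bars × 3 beats = 27 beats; 1 beat/chord → 27 chords.
B: 11 bars × 3 beats = 33 beats; 1 beat/chord → 33 chords.
C: 15 bars × 3 beats = 45 beats; 3 beats/chord → 15 chords.
D: 10 bars × 3 beats = 30 beats; 6 beats/chord → 5 chords.
E: 4 bars × 3 beats = 12 beats; 4 beats/chord → 3 chords.
Total: 27 + 33 + 15 + 5 + 3 = 83.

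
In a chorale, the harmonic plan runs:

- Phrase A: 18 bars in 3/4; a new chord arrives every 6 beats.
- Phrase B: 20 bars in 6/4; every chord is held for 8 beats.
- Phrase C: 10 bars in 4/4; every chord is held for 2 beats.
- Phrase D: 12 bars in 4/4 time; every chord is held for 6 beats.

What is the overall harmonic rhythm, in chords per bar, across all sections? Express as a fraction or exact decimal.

13/15 chords per bar

A: 18 × 3 = 54 beats ÷ 6 = 9 chords.
B: 20 × 6 = 120 beats ÷ 8 = 15 chords.
C: 10 × 4 = 40 beats ÷ 2 = 20 chords.
D: 12 × 4 = 48 beats ÷ 6 = 8 chords.
Overall: 52 chords over 60 bars → 52/60 = 13/15 chords per bar.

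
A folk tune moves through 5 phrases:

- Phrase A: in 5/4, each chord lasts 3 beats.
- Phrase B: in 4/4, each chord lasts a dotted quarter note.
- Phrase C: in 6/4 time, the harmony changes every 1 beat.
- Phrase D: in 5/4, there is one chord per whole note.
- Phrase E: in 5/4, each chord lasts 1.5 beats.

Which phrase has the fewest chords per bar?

A: 5/3 = 5/3 chords/bar.
B: 4/1.5 = 8/3 chords/bar.
C: 6/1 = 6 chords/bar.
D: 5/4 = 1.25 chords/bar.
E: 5/1.5 = 10/3 chords/bar.
Slowest is D at 1.25 chords/bar.

Phrase D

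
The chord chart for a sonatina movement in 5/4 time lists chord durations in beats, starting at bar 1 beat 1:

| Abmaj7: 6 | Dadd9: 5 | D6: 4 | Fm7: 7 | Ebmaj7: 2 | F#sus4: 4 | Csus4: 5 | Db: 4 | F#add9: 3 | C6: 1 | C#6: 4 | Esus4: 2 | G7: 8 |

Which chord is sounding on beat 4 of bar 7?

Db

Beat 4 of bar 7 is beat (7−1)×5 + 4 = 34 overall.
Running totals: Abmaj7 ends at 6, Dadd9 ends at 11, D6 ends at 15, Fm7 ends at 22, Ebmaj7 ends at 24, F#sus4 ends at 28, Csus4 ends at 33, Db ends at 37.
Beat 34 falls within Db.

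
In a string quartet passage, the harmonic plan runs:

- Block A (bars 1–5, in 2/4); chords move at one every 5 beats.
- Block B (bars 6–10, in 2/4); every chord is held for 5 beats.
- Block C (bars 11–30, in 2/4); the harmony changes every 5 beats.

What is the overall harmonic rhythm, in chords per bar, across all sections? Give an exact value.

0.4 chords per bar

A: 5 bars of 2 beats is 10 beats; at 5 beats each that's 2 chords.
B: 5 bars of 2 beats is 10 beats; at 5 beats each that's 2 chords.
C: 20 bars of 2 beats is 40 beats; at 5 beats each that's 8 chords.
Overall: 12 chords over 30 bars → 12/30 = 0.4 chords per bar.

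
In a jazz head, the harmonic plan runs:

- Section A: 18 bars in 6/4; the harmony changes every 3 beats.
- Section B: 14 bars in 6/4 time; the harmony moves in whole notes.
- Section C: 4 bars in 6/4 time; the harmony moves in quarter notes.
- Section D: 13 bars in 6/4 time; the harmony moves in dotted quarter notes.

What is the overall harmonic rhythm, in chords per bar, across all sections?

A: 18 × 6 = 108 beats ÷ 3 = 36 chords.
B: 14 × 6 = 84 beats ÷ 4 = 21 chords.
C: 4 × 6 = 24 beats ÷ 1 = 24 chords.
D: 13 × 6 = 78 beats ÷ 1.5 = 52 chords.
Overall: 133 chords over 49 bars → 133/49 = 19/7 chords per bar.

19/7 chords per bar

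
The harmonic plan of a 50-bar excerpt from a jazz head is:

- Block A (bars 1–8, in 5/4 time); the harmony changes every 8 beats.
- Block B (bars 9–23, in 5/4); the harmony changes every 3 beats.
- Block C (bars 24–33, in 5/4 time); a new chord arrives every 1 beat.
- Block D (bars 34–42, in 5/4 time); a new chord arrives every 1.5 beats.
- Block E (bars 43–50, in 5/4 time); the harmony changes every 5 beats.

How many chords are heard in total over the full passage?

118 chords

A has 40 beats and chords last 8 each, so 5 chords.
B has 75 beats and chords last 3 each, so 25 chords.
C has 50 beats and chords last 1 each, so 50 chords.
D has 45 beats and chords last 1.5 each, so 30 chords.
E has 40 beats and chords last 5 each, so 8 chords.
Total: 5 + 25 + 50 + 30 + 8 = 118.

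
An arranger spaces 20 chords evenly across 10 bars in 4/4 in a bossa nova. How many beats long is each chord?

2 beats

10 bars × 4 beats/bar = 40 beats total.
40 beats ÷ 20 chords = 2 beats per chord.
(That is a half note.)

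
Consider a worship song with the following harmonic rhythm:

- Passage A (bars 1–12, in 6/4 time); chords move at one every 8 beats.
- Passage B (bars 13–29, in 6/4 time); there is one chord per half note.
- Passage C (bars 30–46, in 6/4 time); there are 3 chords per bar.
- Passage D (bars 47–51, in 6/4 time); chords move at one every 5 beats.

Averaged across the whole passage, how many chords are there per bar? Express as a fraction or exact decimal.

39/17 chords per bar

A: 12 bars of 6 beats is 72 beats; at 8 beats each that's 9 chords.
B: 17 bars of 6 beats is 102 beats; at 2 beats each that's 51 chords.
C: 17 bars of 6 beats is 102 beats; at 2 beats each that's 51 chords.
D: 5 bars of 6 beats is 30 beats; at 5 beats each that's 6 chords.
Overall: 117 chords over 51 bars → 117/51 = 39/17 chords per bar.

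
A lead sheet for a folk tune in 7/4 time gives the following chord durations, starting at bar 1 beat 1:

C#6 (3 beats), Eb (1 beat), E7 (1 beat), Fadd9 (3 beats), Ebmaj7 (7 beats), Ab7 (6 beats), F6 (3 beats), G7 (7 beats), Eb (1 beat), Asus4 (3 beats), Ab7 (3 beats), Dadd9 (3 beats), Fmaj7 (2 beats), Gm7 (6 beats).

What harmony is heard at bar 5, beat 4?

Beat 4 of bar 5 is beat (5−1)×7 + 4 = 32 overall.
Running totals: C#6 ends at 3, Eb ends at 4, E7 ends at 5, Fadd9 ends at 8, Ebmaj7 ends at 15, Ab7 ends at 21, F6 ends at 24, G7 ends at 31, Eb ends at 32.
Beat 32 falls within Eb.

Eb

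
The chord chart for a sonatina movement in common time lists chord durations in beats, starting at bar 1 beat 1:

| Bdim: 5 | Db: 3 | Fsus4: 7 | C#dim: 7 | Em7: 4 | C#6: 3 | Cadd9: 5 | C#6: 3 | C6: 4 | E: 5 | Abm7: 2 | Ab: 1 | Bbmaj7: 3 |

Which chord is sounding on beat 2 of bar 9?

Cadd9

Beat 2 of bar 9 is beat (9−1)×4 + 2 = 34 overall.
Running totals: Bdim ends at 5, Db ends at 8, Fsus4 ends at 15, C#dim ends at 22, Em7 ends at 26, C#6 ends at 29, Cadd9 ends at 34.
Beat 34 falls within Cadd9.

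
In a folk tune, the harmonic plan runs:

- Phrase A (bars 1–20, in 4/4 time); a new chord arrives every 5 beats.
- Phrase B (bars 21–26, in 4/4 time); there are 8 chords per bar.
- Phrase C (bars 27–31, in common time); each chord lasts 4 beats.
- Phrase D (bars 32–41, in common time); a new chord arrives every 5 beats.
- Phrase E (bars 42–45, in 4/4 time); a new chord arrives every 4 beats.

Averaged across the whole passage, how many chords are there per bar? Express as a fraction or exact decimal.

A: 20 bars of 4 beats is 80 beats; at 5 beats each that's 16 chords.
B: 6 bars of 4 beats is 24 beats; at 0.5 beats each that's 48 chords.
C: 5 bars of 4 beats is 20 beats; at 4 beats each that's 5 chords.
D: 10 bars of 4 beats is 40 beats; at 5 beats each that's 8 chords.
E: 4 bars of 4 beats is 16 beats; at 4 beats each that's 4 chords.
Overall: 81 chords over 45 bars → 81/45 = 1.8 chords per bar.

1.8 chords per bar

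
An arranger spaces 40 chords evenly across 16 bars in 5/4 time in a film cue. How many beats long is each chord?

2 beats

16 bars × 5 beats/bar = 80 beats total.
80 beats ÷ 40 chords = 2 beats per chord.
(That is a half note.)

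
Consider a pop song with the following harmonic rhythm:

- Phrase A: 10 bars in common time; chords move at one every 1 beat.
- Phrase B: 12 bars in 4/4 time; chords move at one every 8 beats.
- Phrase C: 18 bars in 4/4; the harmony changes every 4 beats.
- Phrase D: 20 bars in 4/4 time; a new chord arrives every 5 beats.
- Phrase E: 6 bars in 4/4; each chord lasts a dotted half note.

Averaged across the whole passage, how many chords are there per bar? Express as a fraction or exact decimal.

4/3 chords per bar

A: 10 × 4 = 40 beats ÷ 1 = 40 chords.
B: 12 × 4 = 48 beats ÷ 8 = 6 chords.
C: 18 × 4 = 72 beats ÷ 4 = 18 chords.
D: 20 × 4 = 80 beats ÷ 5 = 16 chords.
E: 6 × 4 = 24 beats ÷ 3 = 8 chords.
Overall: 88 chords over 66 bars → 88/66 = 4/3 chords per bar.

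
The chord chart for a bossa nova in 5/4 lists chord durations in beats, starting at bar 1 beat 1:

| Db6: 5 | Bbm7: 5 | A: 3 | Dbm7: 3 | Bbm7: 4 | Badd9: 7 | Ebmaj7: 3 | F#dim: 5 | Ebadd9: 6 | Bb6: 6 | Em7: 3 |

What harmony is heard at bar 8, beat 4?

Ebadd9

Beat 4 of bar 8 is beat (8−1)×5 + 4 = 39 overall.
Running totals: Db6 ends at 5, Bbm7 ends at 10, A ends at 13, Dbm7 ends at 16, Bbm7 ends at 20, Badd9 ends at 27, Ebmaj7 ends at 30, F#dim ends at 35, Ebadd9 ends at 41.
Beat 39 falls within Ebadd9.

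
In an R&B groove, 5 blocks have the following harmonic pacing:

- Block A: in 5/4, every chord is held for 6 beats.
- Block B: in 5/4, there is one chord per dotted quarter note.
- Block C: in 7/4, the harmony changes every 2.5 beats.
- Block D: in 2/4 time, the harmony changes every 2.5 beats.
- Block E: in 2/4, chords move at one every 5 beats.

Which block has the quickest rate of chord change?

A: 5/6 = 5/6 chords/bar.
B: 5/1.5 = 10/3 chords/bar.
C: 7/2.5 = 2.8 chords/bar.
D: 2/2.5 = 0.8 chords/bar.
E: 2/5 = 0.4 chords/bar.
Fastest is B at 10/3 chords/bar.

Block B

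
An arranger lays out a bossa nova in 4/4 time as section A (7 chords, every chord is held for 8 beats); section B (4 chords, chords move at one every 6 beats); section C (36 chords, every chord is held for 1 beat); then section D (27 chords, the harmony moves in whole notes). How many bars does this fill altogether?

56 bars

A: 7 × 8 = 56 beats = 14 bars.
B: 4 × 6 = 24 beats = 6 bars.
C: 36 × 1 = 36 beats = 9 bars.
D: 27 × 4 = 108 beats = 27 bars.
Total: 14 + 6 + 9 + 27 = 56 bars.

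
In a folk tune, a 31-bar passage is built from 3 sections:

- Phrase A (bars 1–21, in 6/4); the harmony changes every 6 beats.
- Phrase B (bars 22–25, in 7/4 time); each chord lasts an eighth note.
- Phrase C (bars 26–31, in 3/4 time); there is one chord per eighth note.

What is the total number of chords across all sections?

113 chords

A has 126 beats and chords last 6 each, so 21 chords.
B has 28 beats and chords last 0.5 each, so 56 chords.
C has 18 beats and chords last 0.5 each, so 36 chords.
Total: 21 + 56 + 36 = 113.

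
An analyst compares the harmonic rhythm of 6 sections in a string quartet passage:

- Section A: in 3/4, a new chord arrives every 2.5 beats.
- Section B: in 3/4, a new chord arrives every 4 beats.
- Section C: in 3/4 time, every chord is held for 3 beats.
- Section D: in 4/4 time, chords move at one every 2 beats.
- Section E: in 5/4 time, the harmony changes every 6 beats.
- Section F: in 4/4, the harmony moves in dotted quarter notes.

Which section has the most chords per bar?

Section F

A: 3 beats/bar ÷ 2.5 beats/chord = 1.2 chords/bar.
B: 3 beats/bar ÷ 4 beats/chord = 0.75 chords/bar.
C: 3 beats/bar ÷ 3 beats/chord = 1 chord/bar.
D: 4 beats/bar ÷ 2 beats/chord = 2 chords/bar.
E: 5 beats/bar ÷ 6 beats/chord = 5/6 chords/bar.
F: 4 beats/bar ÷ 1.5 beats/chord = 8/3 chords/bar.
Fastest is F at 8/3 chords/bar.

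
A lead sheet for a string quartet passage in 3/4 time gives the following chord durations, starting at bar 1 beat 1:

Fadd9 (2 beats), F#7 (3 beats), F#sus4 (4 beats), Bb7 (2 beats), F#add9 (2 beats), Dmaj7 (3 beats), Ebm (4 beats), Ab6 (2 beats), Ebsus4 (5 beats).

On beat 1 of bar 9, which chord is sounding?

Beat 1 of bar 9 is beat (9−1)×3 + 1 = 25 overall.
Running totals: Fadd9 ends at 2, F#7 ends at 5, F#sus4 ends at 9, Bb7 ends at 11, F#add9 ends at 13, Dmaj7 ends at 16, Ebm ends at 20, Ab6 ends at 22, Ebsus4 ends at 27.
Beat 25 falls within Ebsus4.

Ebsus4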